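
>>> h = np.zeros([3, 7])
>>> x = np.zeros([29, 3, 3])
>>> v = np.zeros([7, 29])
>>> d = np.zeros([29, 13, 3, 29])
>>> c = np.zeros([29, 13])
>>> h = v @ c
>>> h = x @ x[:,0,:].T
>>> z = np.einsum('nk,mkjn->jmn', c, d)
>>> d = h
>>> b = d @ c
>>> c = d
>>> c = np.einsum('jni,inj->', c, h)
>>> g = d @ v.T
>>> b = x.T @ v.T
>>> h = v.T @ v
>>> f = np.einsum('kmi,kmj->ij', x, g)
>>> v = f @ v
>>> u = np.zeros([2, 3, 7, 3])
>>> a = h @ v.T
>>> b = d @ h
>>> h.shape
(29, 29)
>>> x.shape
(29, 3, 3)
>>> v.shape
(3, 29)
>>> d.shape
(29, 3, 29)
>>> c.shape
()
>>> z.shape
(3, 29, 29)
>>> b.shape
(29, 3, 29)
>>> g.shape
(29, 3, 7)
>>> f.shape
(3, 7)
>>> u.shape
(2, 3, 7, 3)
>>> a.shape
(29, 3)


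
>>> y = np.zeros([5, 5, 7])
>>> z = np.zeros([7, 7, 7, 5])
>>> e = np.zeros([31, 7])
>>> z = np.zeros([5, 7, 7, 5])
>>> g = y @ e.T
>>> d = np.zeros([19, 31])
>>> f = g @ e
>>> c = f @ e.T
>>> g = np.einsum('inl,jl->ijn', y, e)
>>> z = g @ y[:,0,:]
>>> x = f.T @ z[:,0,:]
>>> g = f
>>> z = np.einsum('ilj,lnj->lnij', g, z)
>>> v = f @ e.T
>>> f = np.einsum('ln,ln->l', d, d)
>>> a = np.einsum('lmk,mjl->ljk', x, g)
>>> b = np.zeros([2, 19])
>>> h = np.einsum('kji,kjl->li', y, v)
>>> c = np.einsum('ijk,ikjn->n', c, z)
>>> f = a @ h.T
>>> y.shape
(5, 5, 7)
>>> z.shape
(5, 31, 5, 7)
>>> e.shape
(31, 7)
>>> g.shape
(5, 5, 7)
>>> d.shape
(19, 31)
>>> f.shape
(7, 5, 31)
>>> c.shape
(7,)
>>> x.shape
(7, 5, 7)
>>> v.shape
(5, 5, 31)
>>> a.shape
(7, 5, 7)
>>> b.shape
(2, 19)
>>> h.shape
(31, 7)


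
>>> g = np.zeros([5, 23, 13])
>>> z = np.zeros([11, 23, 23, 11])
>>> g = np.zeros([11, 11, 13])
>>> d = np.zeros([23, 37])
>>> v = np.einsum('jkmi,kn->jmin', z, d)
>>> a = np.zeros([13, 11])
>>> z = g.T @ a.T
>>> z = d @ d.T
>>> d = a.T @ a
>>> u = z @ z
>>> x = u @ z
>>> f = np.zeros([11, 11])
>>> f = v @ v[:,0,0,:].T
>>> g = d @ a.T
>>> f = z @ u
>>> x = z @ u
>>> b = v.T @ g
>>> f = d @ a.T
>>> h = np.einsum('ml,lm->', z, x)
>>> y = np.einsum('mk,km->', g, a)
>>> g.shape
(11, 13)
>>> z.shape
(23, 23)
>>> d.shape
(11, 11)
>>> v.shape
(11, 23, 11, 37)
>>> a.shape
(13, 11)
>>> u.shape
(23, 23)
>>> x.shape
(23, 23)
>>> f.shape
(11, 13)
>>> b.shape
(37, 11, 23, 13)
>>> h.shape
()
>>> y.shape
()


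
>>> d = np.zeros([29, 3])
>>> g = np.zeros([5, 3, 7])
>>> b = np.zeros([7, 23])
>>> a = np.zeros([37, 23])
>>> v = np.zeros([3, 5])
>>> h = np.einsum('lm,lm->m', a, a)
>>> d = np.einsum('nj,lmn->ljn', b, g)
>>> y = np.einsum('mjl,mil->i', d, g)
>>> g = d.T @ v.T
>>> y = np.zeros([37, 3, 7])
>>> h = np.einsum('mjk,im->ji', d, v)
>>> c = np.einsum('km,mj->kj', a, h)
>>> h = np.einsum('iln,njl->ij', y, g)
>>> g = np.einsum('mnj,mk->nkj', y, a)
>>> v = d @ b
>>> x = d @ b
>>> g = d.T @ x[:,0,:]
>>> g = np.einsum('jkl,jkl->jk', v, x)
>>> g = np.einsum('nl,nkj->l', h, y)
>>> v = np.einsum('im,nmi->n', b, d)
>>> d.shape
(5, 23, 7)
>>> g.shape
(23,)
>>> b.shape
(7, 23)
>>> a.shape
(37, 23)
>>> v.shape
(5,)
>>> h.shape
(37, 23)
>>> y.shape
(37, 3, 7)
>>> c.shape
(37, 3)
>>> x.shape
(5, 23, 23)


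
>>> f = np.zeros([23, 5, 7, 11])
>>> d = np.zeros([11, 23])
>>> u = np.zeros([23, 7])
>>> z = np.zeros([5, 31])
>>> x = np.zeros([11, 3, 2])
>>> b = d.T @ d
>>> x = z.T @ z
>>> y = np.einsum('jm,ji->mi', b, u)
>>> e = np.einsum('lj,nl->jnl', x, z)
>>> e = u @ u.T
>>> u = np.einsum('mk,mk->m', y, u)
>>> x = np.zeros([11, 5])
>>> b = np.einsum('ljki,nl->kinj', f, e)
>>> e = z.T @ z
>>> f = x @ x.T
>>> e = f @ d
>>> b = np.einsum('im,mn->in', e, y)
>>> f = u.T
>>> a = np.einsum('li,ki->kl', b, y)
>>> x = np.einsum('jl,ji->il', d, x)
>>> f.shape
(23,)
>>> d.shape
(11, 23)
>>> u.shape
(23,)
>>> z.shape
(5, 31)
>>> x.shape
(5, 23)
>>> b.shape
(11, 7)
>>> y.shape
(23, 7)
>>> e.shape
(11, 23)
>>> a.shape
(23, 11)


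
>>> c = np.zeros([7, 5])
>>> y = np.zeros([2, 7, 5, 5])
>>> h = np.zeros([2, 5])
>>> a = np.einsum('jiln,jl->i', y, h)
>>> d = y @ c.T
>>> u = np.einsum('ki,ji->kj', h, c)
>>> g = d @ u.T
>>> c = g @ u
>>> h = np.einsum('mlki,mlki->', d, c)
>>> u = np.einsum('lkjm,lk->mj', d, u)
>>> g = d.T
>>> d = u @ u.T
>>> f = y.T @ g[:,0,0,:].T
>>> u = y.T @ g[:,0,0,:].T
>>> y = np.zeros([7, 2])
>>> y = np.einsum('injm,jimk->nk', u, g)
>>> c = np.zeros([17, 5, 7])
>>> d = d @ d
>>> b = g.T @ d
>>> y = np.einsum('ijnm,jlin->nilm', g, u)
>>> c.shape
(17, 5, 7)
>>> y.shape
(7, 7, 5, 2)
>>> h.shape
()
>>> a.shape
(7,)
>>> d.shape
(7, 7)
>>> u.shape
(5, 5, 7, 7)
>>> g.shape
(7, 5, 7, 2)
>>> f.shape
(5, 5, 7, 7)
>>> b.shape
(2, 7, 5, 7)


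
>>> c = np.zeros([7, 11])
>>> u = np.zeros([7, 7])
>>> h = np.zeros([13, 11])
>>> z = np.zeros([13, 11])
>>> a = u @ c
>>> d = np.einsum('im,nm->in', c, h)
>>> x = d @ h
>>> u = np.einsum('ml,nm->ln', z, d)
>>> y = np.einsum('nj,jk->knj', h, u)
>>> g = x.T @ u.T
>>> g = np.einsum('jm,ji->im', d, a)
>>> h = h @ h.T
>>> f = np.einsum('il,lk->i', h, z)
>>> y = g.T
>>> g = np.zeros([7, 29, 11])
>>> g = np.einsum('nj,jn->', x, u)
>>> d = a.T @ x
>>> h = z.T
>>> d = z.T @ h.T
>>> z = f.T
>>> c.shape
(7, 11)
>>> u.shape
(11, 7)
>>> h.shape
(11, 13)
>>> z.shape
(13,)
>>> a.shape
(7, 11)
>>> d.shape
(11, 11)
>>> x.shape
(7, 11)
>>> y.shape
(13, 11)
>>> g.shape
()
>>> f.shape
(13,)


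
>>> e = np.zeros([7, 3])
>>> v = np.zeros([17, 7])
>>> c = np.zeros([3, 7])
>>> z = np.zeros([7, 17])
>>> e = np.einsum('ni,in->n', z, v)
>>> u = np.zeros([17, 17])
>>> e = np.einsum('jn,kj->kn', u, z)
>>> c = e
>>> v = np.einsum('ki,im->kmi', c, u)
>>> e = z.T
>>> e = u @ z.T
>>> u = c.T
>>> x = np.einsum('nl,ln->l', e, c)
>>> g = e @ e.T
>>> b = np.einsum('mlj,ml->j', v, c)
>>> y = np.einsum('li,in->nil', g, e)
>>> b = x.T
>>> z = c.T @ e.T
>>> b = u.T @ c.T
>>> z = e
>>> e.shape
(17, 7)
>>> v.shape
(7, 17, 17)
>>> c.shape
(7, 17)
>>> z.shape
(17, 7)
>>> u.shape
(17, 7)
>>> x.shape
(7,)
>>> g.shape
(17, 17)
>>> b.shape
(7, 7)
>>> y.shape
(7, 17, 17)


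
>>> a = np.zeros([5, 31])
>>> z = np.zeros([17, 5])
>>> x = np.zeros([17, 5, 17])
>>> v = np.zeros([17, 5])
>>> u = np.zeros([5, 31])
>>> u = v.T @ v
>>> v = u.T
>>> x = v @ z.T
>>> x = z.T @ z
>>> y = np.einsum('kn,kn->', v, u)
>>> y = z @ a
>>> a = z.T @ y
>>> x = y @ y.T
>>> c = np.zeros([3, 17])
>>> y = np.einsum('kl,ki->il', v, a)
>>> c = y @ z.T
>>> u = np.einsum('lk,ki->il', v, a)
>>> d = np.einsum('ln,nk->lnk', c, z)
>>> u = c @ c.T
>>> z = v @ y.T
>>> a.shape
(5, 31)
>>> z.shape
(5, 31)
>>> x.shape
(17, 17)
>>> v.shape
(5, 5)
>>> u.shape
(31, 31)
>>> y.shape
(31, 5)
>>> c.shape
(31, 17)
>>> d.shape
(31, 17, 5)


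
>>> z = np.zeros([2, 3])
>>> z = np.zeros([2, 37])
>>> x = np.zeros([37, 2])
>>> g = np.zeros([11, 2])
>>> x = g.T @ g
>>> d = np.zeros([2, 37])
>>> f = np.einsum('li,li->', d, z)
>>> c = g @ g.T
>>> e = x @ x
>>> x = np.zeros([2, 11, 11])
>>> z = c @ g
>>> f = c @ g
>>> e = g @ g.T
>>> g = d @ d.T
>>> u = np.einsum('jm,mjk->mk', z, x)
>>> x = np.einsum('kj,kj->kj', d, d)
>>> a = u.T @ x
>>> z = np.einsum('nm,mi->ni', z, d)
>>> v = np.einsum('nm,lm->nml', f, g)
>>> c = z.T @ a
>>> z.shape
(11, 37)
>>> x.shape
(2, 37)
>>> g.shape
(2, 2)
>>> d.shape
(2, 37)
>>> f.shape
(11, 2)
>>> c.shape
(37, 37)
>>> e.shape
(11, 11)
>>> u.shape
(2, 11)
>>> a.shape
(11, 37)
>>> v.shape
(11, 2, 2)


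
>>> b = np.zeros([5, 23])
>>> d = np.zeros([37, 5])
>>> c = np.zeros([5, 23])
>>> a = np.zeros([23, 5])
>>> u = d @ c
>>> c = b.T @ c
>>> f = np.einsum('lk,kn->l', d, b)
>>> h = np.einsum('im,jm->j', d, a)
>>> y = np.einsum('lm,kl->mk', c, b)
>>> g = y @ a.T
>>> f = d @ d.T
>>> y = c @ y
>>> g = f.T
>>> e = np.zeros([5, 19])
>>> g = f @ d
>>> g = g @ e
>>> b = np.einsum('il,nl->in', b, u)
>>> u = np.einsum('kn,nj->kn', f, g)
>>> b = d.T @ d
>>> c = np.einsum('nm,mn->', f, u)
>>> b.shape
(5, 5)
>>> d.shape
(37, 5)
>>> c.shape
()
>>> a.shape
(23, 5)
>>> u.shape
(37, 37)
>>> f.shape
(37, 37)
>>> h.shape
(23,)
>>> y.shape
(23, 5)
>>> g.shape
(37, 19)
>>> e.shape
(5, 19)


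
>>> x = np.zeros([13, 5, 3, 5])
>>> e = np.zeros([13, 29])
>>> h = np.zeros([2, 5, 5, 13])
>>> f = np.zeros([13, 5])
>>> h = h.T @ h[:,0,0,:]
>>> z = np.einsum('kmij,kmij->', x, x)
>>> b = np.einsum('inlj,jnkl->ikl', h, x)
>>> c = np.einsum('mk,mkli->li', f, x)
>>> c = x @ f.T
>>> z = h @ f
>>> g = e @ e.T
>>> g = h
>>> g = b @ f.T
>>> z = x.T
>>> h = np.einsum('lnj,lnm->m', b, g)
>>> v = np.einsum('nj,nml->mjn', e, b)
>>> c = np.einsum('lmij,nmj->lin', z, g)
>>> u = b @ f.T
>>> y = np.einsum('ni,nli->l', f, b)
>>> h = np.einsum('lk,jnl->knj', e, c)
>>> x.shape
(13, 5, 3, 5)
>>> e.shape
(13, 29)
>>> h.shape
(29, 5, 5)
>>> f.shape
(13, 5)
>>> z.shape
(5, 3, 5, 13)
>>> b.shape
(13, 3, 5)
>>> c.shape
(5, 5, 13)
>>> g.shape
(13, 3, 13)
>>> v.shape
(3, 29, 13)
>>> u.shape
(13, 3, 13)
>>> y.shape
(3,)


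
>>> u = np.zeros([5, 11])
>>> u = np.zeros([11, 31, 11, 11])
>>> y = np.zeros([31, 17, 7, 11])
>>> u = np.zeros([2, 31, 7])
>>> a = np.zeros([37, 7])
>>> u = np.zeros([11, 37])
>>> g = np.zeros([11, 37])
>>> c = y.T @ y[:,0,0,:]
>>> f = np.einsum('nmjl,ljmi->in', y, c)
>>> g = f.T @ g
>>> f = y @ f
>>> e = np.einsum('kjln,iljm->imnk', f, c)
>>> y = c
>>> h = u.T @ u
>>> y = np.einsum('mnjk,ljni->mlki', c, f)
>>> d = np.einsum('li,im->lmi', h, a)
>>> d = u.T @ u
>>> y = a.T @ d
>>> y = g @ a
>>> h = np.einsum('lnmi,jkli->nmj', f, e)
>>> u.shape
(11, 37)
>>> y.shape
(31, 7)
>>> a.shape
(37, 7)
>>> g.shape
(31, 37)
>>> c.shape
(11, 7, 17, 11)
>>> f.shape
(31, 17, 7, 31)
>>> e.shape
(11, 11, 31, 31)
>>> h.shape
(17, 7, 11)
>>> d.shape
(37, 37)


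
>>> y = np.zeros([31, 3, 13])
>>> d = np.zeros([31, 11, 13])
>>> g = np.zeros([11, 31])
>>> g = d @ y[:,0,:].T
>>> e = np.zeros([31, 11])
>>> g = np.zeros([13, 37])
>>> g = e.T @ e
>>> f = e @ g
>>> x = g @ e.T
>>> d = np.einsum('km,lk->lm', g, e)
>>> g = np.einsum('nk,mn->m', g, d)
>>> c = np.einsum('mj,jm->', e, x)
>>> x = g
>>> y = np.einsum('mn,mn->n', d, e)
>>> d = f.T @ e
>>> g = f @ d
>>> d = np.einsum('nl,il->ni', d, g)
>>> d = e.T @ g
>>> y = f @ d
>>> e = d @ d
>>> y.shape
(31, 11)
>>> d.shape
(11, 11)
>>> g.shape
(31, 11)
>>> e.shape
(11, 11)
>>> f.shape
(31, 11)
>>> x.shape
(31,)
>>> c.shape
()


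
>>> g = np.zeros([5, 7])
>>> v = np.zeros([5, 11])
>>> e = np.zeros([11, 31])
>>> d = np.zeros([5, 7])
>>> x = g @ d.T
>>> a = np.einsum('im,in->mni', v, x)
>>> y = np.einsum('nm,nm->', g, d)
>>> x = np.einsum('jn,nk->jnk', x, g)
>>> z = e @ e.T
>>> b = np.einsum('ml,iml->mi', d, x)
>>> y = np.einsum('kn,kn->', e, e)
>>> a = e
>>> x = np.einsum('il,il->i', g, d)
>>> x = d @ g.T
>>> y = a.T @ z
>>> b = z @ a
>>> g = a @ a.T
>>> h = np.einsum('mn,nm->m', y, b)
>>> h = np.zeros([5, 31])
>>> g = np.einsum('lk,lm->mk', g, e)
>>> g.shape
(31, 11)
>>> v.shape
(5, 11)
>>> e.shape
(11, 31)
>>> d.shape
(5, 7)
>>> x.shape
(5, 5)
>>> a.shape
(11, 31)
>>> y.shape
(31, 11)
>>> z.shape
(11, 11)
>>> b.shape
(11, 31)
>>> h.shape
(5, 31)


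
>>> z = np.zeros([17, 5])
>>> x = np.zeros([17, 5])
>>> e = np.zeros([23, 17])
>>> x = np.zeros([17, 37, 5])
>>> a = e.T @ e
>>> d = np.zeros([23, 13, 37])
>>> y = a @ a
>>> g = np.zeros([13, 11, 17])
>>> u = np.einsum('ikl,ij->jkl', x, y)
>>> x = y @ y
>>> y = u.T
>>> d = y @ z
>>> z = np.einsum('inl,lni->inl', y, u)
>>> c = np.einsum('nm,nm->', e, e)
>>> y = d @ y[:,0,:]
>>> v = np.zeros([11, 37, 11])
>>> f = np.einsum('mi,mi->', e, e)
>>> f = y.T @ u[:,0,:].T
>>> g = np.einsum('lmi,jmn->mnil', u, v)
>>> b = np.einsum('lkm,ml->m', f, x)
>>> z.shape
(5, 37, 17)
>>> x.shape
(17, 17)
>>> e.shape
(23, 17)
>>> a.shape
(17, 17)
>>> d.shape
(5, 37, 5)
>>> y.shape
(5, 37, 17)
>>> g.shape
(37, 11, 5, 17)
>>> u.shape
(17, 37, 5)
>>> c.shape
()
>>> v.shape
(11, 37, 11)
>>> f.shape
(17, 37, 17)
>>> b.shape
(17,)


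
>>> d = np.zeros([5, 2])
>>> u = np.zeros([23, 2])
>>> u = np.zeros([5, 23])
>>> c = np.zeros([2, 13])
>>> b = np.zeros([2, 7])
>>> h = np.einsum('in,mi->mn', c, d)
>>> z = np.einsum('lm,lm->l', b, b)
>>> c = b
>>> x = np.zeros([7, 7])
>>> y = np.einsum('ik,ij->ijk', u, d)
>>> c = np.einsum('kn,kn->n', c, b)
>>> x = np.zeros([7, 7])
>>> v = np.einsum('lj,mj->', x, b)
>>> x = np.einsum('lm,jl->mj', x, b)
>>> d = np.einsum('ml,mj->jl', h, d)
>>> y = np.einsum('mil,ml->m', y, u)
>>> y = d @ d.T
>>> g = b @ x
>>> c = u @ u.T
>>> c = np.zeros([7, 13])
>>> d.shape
(2, 13)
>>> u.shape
(5, 23)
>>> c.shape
(7, 13)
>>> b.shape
(2, 7)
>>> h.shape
(5, 13)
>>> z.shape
(2,)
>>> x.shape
(7, 2)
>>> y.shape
(2, 2)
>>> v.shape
()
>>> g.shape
(2, 2)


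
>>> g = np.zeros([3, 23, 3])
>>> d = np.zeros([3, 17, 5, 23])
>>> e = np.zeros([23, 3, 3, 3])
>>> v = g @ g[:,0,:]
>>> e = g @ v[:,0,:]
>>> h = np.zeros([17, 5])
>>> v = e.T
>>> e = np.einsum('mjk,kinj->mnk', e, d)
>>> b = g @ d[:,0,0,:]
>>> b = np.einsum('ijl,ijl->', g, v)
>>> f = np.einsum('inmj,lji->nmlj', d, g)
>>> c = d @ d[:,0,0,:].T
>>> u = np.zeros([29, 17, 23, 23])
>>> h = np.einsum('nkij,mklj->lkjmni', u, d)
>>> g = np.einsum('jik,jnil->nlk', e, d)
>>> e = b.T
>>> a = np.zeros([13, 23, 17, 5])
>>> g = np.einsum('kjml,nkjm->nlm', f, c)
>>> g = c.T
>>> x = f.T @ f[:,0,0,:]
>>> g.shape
(3, 5, 17, 3)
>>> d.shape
(3, 17, 5, 23)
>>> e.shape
()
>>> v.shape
(3, 23, 3)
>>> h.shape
(5, 17, 23, 3, 29, 23)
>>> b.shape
()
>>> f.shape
(17, 5, 3, 23)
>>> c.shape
(3, 17, 5, 3)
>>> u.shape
(29, 17, 23, 23)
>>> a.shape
(13, 23, 17, 5)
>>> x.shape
(23, 3, 5, 23)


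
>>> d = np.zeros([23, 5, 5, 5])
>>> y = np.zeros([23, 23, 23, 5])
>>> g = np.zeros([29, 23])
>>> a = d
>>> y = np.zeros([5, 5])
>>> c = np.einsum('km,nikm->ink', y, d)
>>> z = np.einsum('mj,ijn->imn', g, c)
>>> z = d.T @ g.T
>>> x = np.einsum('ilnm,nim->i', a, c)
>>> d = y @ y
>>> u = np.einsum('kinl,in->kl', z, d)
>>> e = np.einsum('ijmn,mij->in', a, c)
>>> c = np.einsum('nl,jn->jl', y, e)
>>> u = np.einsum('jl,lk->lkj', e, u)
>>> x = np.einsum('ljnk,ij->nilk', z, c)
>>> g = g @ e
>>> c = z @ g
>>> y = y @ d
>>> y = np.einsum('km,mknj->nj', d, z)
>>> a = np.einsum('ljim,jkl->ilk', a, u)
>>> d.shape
(5, 5)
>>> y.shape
(5, 29)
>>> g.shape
(29, 5)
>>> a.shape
(5, 23, 29)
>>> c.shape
(5, 5, 5, 5)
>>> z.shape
(5, 5, 5, 29)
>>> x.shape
(5, 23, 5, 29)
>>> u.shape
(5, 29, 23)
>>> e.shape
(23, 5)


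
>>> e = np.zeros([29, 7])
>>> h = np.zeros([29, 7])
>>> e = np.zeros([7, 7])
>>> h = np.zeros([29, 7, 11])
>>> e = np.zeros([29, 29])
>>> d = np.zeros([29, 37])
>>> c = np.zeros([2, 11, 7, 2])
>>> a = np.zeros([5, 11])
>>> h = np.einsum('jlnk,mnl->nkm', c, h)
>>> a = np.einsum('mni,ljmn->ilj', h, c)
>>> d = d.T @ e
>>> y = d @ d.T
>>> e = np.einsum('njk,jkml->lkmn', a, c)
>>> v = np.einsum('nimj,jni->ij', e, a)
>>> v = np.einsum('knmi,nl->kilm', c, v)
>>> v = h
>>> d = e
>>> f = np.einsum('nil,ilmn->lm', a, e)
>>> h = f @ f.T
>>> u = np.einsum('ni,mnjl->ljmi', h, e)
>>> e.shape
(2, 11, 7, 29)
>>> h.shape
(11, 11)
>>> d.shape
(2, 11, 7, 29)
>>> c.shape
(2, 11, 7, 2)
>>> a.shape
(29, 2, 11)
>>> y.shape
(37, 37)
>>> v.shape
(7, 2, 29)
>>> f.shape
(11, 7)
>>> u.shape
(29, 7, 2, 11)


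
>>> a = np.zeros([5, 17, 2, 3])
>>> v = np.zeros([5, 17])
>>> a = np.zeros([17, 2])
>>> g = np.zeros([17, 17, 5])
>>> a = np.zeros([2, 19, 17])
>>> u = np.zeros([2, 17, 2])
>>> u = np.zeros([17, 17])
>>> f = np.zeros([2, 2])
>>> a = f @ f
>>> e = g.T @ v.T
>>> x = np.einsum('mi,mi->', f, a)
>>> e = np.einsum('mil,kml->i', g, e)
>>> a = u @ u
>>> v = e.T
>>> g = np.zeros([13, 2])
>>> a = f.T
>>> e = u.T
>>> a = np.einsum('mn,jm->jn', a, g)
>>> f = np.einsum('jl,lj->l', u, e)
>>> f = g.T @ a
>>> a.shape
(13, 2)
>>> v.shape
(17,)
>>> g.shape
(13, 2)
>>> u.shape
(17, 17)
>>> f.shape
(2, 2)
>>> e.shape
(17, 17)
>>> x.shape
()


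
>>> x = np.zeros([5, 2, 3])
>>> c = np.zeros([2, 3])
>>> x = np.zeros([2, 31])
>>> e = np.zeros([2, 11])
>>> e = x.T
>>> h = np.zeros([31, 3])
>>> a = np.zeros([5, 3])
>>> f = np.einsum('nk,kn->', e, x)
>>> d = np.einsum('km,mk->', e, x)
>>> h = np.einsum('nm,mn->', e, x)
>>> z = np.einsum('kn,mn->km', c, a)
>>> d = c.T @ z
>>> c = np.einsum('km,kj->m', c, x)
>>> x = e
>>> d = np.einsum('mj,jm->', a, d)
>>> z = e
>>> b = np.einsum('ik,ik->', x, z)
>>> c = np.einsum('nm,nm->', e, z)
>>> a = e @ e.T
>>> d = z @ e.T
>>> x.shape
(31, 2)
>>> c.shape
()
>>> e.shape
(31, 2)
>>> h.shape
()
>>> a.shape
(31, 31)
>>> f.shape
()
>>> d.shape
(31, 31)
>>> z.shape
(31, 2)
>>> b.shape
()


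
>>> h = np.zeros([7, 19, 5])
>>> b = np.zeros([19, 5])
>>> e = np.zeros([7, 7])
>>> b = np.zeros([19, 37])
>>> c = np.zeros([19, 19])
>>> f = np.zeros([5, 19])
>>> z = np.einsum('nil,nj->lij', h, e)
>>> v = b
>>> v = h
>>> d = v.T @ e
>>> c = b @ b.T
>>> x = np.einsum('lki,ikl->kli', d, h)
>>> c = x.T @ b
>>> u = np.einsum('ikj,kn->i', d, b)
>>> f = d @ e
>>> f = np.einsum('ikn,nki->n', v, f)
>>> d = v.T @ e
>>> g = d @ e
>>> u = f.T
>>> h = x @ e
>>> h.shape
(19, 5, 7)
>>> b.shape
(19, 37)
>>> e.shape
(7, 7)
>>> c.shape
(7, 5, 37)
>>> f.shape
(5,)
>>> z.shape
(5, 19, 7)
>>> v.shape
(7, 19, 5)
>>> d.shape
(5, 19, 7)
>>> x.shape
(19, 5, 7)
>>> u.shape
(5,)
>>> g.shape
(5, 19, 7)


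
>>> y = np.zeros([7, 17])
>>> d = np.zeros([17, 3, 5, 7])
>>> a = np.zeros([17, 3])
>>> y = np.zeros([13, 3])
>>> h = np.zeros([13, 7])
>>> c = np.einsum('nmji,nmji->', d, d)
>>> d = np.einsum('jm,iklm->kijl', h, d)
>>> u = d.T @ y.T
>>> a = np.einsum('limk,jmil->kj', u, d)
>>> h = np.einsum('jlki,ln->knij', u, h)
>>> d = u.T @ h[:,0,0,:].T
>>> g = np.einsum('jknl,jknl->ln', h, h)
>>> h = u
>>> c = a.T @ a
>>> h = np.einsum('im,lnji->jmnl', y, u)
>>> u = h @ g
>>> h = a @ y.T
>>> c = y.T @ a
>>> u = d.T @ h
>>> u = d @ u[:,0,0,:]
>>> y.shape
(13, 3)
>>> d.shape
(13, 17, 13, 17)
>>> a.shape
(13, 3)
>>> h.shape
(13, 13)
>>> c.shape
(3, 3)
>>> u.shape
(13, 17, 13, 13)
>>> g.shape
(5, 13)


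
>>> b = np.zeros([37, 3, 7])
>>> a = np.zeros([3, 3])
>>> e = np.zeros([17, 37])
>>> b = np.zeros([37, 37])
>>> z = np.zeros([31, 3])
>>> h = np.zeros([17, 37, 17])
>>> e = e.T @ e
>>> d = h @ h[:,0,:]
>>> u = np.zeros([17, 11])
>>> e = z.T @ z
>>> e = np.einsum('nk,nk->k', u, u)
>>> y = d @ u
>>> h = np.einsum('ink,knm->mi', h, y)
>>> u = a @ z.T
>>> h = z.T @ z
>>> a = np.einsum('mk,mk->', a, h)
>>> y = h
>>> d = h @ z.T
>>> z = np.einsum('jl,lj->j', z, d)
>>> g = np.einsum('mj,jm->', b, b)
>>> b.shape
(37, 37)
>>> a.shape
()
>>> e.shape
(11,)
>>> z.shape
(31,)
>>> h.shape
(3, 3)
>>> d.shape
(3, 31)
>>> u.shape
(3, 31)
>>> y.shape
(3, 3)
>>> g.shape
()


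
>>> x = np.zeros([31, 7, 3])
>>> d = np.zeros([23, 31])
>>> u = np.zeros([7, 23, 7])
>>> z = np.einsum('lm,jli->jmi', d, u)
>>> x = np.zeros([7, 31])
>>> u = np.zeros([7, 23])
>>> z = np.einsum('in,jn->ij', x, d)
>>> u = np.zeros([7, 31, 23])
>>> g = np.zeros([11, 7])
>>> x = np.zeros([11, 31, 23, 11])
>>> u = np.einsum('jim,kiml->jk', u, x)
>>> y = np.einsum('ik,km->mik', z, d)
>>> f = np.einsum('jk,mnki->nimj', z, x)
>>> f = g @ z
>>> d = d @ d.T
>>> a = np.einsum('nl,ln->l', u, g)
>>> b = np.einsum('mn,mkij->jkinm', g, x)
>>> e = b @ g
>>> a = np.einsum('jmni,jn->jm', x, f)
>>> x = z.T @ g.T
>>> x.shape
(23, 11)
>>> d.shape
(23, 23)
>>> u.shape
(7, 11)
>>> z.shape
(7, 23)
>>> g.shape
(11, 7)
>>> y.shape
(31, 7, 23)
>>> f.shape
(11, 23)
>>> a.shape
(11, 31)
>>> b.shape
(11, 31, 23, 7, 11)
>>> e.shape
(11, 31, 23, 7, 7)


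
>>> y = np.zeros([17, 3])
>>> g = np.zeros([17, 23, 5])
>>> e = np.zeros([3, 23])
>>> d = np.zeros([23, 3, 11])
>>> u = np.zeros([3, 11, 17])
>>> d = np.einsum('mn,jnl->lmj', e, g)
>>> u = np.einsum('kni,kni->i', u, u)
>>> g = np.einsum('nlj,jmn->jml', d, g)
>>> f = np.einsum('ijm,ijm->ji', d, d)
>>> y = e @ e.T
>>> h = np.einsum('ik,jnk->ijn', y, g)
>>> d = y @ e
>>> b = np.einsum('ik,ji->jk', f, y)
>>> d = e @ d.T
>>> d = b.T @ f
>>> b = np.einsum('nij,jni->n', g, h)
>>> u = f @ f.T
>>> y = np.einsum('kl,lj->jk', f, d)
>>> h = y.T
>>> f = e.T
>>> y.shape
(5, 3)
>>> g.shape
(17, 23, 3)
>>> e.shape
(3, 23)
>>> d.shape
(5, 5)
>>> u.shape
(3, 3)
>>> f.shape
(23, 3)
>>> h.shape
(3, 5)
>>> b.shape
(17,)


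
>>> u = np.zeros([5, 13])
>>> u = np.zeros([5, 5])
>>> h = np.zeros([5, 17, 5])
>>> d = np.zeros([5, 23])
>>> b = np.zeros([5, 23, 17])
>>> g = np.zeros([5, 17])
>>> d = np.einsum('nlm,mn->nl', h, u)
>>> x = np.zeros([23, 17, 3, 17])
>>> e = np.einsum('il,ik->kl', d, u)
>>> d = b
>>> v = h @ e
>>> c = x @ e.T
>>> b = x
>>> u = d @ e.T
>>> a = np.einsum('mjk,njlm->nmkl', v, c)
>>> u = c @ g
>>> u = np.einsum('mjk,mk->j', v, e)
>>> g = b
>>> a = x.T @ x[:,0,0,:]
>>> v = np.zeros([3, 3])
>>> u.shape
(17,)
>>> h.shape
(5, 17, 5)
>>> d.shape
(5, 23, 17)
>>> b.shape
(23, 17, 3, 17)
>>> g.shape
(23, 17, 3, 17)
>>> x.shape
(23, 17, 3, 17)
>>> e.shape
(5, 17)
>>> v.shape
(3, 3)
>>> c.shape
(23, 17, 3, 5)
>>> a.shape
(17, 3, 17, 17)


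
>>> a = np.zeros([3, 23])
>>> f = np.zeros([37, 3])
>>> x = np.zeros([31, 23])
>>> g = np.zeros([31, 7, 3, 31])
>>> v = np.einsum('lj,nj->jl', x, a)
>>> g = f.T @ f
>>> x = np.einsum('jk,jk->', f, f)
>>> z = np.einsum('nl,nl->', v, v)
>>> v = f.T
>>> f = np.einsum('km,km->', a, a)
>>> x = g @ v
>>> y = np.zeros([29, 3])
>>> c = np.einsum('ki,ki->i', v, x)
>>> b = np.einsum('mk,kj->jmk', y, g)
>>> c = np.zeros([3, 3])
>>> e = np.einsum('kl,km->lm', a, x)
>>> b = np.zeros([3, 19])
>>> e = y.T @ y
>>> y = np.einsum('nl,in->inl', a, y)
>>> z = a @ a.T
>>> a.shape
(3, 23)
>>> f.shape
()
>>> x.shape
(3, 37)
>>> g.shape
(3, 3)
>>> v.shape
(3, 37)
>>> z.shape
(3, 3)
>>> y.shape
(29, 3, 23)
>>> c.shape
(3, 3)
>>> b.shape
(3, 19)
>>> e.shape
(3, 3)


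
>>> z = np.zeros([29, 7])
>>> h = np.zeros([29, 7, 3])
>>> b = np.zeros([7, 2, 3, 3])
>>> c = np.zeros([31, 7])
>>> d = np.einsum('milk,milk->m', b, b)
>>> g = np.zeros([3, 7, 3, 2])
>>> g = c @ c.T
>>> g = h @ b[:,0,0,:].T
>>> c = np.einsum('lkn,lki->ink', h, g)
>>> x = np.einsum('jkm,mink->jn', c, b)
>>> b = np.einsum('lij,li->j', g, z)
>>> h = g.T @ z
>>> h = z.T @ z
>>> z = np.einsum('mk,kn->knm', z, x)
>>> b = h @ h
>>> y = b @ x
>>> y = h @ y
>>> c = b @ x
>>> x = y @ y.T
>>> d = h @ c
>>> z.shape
(7, 3, 29)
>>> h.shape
(7, 7)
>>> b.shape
(7, 7)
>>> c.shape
(7, 3)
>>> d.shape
(7, 3)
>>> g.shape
(29, 7, 7)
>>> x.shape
(7, 7)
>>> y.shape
(7, 3)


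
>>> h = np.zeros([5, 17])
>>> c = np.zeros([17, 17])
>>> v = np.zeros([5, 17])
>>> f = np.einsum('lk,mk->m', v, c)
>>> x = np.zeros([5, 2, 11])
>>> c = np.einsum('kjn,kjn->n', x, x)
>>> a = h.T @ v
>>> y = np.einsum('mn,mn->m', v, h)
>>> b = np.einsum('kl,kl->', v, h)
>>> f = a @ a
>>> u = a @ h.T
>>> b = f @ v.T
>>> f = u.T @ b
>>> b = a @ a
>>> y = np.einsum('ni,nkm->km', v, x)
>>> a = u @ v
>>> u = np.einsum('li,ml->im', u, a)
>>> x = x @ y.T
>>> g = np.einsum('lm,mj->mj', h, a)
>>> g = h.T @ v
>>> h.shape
(5, 17)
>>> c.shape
(11,)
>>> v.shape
(5, 17)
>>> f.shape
(5, 5)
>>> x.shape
(5, 2, 2)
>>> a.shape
(17, 17)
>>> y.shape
(2, 11)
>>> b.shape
(17, 17)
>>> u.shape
(5, 17)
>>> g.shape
(17, 17)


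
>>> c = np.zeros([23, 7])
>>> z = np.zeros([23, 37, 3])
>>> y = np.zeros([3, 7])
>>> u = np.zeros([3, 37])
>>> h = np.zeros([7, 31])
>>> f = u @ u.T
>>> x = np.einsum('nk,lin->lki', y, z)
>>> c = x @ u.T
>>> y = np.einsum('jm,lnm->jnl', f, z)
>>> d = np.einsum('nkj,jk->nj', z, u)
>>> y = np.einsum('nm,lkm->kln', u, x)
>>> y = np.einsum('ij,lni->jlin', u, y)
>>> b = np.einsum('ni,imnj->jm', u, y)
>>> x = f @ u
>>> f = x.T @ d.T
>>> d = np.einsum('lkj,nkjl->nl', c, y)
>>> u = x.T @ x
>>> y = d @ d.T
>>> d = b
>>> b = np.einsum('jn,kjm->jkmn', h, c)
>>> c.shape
(23, 7, 3)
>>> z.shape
(23, 37, 3)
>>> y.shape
(37, 37)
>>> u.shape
(37, 37)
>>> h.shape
(7, 31)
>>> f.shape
(37, 23)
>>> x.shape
(3, 37)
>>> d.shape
(23, 7)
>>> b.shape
(7, 23, 3, 31)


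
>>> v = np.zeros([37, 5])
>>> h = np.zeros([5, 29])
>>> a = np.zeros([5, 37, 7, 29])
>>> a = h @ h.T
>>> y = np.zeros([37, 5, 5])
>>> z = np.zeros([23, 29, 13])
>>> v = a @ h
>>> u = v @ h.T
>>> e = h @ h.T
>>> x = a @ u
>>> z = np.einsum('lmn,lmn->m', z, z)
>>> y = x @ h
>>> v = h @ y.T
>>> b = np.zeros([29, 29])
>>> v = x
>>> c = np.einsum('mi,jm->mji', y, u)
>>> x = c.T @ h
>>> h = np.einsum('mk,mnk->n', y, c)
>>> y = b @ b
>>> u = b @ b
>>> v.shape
(5, 5)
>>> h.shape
(5,)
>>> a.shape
(5, 5)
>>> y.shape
(29, 29)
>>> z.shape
(29,)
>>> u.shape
(29, 29)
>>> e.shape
(5, 5)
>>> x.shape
(29, 5, 29)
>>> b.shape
(29, 29)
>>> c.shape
(5, 5, 29)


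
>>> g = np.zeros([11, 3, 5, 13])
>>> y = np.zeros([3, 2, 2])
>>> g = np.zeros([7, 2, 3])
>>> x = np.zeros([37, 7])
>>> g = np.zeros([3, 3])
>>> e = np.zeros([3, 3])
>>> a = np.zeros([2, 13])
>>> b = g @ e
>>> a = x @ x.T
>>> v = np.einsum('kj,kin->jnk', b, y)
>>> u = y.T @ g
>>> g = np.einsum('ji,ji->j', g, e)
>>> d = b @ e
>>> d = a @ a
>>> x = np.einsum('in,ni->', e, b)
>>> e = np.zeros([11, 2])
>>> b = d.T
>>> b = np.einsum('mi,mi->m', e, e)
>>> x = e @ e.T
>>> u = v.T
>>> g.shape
(3,)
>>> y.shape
(3, 2, 2)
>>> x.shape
(11, 11)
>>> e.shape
(11, 2)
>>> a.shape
(37, 37)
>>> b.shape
(11,)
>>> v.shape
(3, 2, 3)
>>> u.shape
(3, 2, 3)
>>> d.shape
(37, 37)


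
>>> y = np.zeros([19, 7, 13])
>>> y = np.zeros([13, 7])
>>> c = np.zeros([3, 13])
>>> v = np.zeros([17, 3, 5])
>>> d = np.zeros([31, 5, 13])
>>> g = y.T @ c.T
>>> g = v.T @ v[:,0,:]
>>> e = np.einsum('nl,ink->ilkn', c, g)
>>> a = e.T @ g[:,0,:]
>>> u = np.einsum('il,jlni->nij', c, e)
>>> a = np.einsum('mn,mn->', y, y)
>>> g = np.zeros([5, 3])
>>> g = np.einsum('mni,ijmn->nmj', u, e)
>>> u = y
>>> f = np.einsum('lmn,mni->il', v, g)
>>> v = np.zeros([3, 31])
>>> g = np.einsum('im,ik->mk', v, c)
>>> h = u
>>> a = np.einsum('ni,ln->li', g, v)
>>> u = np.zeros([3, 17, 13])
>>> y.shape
(13, 7)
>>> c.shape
(3, 13)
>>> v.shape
(3, 31)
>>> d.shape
(31, 5, 13)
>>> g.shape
(31, 13)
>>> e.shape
(5, 13, 5, 3)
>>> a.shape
(3, 13)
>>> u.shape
(3, 17, 13)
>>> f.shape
(13, 17)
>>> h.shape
(13, 7)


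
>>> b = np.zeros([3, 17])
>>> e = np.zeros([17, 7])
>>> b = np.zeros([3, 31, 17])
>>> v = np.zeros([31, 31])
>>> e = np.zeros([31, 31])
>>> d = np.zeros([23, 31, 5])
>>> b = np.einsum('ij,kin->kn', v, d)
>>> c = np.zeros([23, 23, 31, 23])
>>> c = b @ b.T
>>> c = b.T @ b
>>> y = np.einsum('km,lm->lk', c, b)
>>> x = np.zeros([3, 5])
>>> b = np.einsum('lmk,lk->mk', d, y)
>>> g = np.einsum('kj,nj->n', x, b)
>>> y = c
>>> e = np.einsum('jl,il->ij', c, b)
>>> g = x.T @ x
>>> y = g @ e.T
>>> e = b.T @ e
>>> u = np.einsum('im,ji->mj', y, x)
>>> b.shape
(31, 5)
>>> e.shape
(5, 5)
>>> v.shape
(31, 31)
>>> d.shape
(23, 31, 5)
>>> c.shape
(5, 5)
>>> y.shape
(5, 31)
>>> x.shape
(3, 5)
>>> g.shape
(5, 5)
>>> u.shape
(31, 3)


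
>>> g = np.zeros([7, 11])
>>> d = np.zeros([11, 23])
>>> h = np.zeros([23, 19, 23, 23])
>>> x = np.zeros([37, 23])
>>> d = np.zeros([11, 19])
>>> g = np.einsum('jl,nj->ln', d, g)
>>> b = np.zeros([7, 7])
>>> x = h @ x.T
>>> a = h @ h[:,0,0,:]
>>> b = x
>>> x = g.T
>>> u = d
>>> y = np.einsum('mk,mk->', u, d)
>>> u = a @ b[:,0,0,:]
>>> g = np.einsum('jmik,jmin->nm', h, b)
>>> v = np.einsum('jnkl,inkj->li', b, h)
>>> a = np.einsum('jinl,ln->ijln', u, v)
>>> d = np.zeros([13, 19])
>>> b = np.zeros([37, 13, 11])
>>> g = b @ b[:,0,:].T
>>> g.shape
(37, 13, 37)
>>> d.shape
(13, 19)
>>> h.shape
(23, 19, 23, 23)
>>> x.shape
(7, 19)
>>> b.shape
(37, 13, 11)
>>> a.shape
(19, 23, 37, 23)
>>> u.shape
(23, 19, 23, 37)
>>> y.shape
()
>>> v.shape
(37, 23)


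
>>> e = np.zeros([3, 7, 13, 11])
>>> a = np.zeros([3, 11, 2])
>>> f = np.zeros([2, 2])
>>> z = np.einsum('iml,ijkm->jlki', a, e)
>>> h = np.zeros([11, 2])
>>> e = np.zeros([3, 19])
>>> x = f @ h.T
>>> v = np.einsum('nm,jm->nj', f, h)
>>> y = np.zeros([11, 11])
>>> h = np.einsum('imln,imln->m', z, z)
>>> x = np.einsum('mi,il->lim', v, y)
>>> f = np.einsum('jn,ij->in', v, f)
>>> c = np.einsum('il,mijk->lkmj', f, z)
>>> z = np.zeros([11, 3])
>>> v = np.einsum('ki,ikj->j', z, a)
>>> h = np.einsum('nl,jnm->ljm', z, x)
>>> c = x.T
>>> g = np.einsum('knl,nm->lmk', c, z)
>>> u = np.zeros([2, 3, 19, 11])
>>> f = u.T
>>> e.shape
(3, 19)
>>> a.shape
(3, 11, 2)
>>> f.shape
(11, 19, 3, 2)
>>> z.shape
(11, 3)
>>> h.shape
(3, 11, 2)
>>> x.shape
(11, 11, 2)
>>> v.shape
(2,)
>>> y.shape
(11, 11)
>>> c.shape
(2, 11, 11)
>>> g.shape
(11, 3, 2)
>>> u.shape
(2, 3, 19, 11)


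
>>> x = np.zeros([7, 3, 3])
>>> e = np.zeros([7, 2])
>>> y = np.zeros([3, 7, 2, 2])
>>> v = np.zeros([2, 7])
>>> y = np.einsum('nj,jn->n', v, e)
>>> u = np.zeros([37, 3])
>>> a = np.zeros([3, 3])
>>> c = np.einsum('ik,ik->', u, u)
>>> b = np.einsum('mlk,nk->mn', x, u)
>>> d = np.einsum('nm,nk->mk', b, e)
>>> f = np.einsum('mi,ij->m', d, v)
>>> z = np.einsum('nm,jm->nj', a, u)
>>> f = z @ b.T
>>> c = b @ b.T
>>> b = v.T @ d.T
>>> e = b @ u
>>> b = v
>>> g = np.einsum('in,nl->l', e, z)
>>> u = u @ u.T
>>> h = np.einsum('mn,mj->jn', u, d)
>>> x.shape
(7, 3, 3)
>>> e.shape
(7, 3)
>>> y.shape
(2,)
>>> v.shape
(2, 7)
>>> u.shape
(37, 37)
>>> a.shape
(3, 3)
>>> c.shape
(7, 7)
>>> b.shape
(2, 7)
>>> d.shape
(37, 2)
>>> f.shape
(3, 7)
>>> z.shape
(3, 37)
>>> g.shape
(37,)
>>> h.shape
(2, 37)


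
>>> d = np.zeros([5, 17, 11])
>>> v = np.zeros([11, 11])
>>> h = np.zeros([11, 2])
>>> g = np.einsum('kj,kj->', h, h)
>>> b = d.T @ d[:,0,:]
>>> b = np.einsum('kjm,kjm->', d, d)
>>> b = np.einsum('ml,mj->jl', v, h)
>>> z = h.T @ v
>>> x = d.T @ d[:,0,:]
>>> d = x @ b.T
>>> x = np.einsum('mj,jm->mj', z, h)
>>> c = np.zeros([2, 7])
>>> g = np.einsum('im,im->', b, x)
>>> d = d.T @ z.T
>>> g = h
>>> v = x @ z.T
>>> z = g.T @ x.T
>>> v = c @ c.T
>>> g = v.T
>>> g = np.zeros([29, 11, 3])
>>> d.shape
(2, 17, 2)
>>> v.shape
(2, 2)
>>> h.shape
(11, 2)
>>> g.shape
(29, 11, 3)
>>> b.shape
(2, 11)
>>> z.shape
(2, 2)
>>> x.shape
(2, 11)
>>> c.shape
(2, 7)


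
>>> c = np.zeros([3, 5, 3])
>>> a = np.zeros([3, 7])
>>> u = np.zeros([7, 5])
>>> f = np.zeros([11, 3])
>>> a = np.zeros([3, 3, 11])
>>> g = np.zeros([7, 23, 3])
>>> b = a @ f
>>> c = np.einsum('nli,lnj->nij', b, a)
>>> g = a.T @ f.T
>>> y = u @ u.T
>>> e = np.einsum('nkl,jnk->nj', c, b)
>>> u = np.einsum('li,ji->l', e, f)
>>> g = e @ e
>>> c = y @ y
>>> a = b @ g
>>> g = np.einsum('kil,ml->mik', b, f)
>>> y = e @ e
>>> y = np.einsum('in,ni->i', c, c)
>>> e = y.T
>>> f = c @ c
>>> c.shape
(7, 7)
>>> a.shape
(3, 3, 3)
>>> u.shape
(3,)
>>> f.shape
(7, 7)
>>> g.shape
(11, 3, 3)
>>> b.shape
(3, 3, 3)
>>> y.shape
(7,)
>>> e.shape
(7,)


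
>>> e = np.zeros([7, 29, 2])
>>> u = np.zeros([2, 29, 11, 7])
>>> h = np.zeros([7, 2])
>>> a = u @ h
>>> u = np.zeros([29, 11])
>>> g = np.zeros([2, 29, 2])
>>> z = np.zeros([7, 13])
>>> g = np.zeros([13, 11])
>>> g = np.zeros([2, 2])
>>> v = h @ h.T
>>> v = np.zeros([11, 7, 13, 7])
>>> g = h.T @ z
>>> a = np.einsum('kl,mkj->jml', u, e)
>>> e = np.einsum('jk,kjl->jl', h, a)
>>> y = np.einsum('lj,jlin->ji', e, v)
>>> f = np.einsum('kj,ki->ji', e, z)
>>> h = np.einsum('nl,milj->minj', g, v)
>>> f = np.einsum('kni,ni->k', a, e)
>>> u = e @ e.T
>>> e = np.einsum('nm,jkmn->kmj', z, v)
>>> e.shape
(7, 13, 11)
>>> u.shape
(7, 7)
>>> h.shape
(11, 7, 2, 7)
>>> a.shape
(2, 7, 11)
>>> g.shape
(2, 13)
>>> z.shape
(7, 13)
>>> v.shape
(11, 7, 13, 7)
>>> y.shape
(11, 13)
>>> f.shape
(2,)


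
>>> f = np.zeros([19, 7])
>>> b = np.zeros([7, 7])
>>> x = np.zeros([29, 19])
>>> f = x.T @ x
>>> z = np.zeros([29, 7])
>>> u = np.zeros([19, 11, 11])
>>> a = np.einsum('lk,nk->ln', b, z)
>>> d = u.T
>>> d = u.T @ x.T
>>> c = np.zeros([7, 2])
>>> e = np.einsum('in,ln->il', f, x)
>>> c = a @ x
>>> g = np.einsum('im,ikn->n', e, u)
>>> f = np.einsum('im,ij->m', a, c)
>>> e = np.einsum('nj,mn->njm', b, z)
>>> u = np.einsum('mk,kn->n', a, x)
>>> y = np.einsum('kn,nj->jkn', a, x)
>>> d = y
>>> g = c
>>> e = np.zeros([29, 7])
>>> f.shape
(29,)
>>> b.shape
(7, 7)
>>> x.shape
(29, 19)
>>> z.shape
(29, 7)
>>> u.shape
(19,)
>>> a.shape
(7, 29)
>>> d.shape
(19, 7, 29)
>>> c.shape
(7, 19)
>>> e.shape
(29, 7)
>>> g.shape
(7, 19)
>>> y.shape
(19, 7, 29)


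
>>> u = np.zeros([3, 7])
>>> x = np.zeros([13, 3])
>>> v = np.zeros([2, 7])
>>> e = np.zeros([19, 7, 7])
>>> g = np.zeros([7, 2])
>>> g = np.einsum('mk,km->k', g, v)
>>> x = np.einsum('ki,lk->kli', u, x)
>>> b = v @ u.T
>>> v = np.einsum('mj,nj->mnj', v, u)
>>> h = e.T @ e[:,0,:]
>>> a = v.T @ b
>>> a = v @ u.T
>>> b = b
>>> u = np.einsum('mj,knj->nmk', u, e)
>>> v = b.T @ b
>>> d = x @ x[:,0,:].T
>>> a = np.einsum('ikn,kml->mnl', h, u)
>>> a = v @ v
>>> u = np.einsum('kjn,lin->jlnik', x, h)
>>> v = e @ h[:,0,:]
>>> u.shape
(13, 7, 7, 7, 3)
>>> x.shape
(3, 13, 7)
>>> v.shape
(19, 7, 7)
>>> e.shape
(19, 7, 7)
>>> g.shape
(2,)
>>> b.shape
(2, 3)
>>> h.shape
(7, 7, 7)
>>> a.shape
(3, 3)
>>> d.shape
(3, 13, 3)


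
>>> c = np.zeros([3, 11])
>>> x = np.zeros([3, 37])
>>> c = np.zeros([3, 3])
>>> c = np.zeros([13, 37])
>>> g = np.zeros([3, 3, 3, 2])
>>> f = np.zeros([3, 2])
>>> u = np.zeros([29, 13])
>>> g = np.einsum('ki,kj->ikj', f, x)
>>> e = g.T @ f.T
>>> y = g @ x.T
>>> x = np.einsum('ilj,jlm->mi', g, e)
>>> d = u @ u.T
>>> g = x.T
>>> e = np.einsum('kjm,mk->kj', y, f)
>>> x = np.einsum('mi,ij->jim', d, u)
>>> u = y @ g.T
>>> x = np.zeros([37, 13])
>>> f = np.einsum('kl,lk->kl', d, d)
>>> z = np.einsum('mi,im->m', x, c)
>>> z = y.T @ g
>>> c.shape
(13, 37)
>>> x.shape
(37, 13)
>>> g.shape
(2, 3)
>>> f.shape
(29, 29)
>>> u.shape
(2, 3, 2)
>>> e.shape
(2, 3)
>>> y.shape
(2, 3, 3)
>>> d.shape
(29, 29)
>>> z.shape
(3, 3, 3)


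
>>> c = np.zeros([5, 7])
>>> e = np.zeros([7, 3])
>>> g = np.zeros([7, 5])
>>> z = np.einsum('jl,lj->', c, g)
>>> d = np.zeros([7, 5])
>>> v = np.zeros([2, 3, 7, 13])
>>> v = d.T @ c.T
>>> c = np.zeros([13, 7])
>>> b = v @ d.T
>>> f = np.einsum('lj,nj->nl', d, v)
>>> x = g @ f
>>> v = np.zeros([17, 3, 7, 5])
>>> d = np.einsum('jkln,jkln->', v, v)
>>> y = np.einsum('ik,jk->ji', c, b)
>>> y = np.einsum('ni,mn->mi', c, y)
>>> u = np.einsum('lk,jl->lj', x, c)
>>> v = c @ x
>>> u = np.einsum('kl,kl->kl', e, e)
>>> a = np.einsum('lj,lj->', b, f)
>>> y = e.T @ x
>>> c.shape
(13, 7)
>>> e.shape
(7, 3)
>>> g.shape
(7, 5)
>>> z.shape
()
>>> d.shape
()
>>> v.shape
(13, 7)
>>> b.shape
(5, 7)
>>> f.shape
(5, 7)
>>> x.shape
(7, 7)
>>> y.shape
(3, 7)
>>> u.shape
(7, 3)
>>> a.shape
()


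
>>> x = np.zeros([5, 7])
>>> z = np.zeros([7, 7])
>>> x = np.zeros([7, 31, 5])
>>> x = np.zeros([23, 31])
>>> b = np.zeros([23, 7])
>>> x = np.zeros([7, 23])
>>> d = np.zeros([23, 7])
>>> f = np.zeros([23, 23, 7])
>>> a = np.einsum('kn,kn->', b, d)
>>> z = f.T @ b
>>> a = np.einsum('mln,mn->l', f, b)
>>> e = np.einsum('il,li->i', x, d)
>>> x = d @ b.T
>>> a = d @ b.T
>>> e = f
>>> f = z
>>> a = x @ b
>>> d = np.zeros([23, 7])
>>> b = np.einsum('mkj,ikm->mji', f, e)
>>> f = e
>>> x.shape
(23, 23)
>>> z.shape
(7, 23, 7)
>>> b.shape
(7, 7, 23)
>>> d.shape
(23, 7)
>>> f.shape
(23, 23, 7)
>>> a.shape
(23, 7)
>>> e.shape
(23, 23, 7)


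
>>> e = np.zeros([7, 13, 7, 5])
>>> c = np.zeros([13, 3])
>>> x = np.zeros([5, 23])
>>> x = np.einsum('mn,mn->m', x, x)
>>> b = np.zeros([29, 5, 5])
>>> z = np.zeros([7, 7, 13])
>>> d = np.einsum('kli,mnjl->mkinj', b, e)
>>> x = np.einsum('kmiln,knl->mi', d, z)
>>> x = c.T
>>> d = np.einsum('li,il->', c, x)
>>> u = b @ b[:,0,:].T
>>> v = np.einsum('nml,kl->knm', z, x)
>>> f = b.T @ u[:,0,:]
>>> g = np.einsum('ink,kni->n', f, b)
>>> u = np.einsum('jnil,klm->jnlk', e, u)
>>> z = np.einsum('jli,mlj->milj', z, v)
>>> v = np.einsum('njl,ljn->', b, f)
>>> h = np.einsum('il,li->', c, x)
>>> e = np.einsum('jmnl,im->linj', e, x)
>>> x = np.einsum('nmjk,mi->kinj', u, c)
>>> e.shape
(5, 3, 7, 7)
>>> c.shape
(13, 3)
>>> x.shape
(29, 3, 7, 5)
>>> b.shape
(29, 5, 5)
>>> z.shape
(3, 13, 7, 7)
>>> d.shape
()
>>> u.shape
(7, 13, 5, 29)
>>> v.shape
()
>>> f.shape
(5, 5, 29)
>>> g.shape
(5,)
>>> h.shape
()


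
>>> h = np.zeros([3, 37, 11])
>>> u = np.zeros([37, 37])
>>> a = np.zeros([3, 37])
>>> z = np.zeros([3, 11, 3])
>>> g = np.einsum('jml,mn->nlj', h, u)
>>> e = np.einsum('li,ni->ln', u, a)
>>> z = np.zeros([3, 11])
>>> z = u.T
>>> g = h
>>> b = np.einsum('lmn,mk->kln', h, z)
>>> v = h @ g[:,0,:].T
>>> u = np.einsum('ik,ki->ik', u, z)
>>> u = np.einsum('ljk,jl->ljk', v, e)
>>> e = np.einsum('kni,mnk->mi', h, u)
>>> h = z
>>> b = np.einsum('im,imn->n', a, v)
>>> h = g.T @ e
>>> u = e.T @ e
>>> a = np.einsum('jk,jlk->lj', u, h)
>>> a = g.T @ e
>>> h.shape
(11, 37, 11)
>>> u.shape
(11, 11)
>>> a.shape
(11, 37, 11)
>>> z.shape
(37, 37)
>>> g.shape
(3, 37, 11)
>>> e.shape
(3, 11)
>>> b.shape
(3,)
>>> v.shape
(3, 37, 3)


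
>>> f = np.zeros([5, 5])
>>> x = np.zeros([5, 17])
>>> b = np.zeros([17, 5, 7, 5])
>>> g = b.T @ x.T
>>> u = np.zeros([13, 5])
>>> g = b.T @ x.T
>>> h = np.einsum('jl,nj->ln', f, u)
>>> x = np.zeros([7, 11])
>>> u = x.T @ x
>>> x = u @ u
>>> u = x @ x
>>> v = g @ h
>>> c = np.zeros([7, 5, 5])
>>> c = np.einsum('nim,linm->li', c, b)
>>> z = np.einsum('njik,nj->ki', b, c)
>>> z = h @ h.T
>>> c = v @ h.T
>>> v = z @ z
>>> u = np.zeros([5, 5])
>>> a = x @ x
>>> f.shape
(5, 5)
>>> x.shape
(11, 11)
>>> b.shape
(17, 5, 7, 5)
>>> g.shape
(5, 7, 5, 5)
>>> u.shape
(5, 5)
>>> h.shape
(5, 13)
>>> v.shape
(5, 5)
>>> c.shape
(5, 7, 5, 5)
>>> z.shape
(5, 5)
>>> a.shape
(11, 11)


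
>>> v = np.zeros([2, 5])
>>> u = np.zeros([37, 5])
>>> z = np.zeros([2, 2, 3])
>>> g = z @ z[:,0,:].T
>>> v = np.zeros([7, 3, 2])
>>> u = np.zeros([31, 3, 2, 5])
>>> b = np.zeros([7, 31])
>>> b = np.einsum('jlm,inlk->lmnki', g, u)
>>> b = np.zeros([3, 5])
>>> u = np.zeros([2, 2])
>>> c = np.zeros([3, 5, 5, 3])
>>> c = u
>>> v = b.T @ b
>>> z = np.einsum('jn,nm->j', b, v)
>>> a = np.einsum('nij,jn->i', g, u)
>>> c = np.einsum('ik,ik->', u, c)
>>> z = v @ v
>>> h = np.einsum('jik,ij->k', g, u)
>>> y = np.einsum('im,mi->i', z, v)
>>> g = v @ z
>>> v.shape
(5, 5)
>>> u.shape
(2, 2)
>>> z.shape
(5, 5)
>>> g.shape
(5, 5)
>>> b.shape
(3, 5)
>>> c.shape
()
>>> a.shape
(2,)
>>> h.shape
(2,)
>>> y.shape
(5,)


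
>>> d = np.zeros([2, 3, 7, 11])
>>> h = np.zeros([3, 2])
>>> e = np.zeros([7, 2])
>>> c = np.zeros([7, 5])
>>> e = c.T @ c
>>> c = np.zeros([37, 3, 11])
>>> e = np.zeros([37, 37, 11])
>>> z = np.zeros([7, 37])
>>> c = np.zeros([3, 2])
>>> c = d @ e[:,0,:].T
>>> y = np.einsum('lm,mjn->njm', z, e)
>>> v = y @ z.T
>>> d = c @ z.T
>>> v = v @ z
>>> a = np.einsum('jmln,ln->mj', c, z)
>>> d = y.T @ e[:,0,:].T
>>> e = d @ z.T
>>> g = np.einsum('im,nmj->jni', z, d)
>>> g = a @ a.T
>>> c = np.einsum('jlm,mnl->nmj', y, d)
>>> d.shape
(37, 37, 37)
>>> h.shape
(3, 2)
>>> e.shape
(37, 37, 7)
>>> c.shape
(37, 37, 11)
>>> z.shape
(7, 37)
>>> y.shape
(11, 37, 37)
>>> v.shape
(11, 37, 37)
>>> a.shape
(3, 2)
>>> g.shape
(3, 3)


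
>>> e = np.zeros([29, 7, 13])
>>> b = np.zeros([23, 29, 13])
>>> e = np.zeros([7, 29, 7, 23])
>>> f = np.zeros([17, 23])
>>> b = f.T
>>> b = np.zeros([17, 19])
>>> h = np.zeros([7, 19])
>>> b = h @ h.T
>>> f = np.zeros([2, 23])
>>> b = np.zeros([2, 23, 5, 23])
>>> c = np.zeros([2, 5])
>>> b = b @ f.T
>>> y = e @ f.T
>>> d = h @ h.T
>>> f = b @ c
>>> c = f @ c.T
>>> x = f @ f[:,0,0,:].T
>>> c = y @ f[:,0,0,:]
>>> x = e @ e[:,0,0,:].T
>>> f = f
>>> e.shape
(7, 29, 7, 23)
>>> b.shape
(2, 23, 5, 2)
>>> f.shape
(2, 23, 5, 5)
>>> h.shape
(7, 19)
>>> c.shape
(7, 29, 7, 5)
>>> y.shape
(7, 29, 7, 2)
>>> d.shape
(7, 7)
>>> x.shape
(7, 29, 7, 7)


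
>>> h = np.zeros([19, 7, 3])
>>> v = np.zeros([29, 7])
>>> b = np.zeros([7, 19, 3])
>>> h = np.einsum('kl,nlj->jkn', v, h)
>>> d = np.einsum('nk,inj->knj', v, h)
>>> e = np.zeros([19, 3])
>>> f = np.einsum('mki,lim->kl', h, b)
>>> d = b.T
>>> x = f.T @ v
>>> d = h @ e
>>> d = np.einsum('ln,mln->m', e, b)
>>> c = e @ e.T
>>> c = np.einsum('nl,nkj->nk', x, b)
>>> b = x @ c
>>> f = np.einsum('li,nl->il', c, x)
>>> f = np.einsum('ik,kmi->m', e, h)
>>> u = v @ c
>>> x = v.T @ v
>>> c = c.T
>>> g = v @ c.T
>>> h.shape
(3, 29, 19)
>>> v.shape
(29, 7)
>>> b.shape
(7, 19)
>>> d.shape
(7,)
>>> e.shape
(19, 3)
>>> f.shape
(29,)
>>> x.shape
(7, 7)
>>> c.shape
(19, 7)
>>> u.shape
(29, 19)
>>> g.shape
(29, 19)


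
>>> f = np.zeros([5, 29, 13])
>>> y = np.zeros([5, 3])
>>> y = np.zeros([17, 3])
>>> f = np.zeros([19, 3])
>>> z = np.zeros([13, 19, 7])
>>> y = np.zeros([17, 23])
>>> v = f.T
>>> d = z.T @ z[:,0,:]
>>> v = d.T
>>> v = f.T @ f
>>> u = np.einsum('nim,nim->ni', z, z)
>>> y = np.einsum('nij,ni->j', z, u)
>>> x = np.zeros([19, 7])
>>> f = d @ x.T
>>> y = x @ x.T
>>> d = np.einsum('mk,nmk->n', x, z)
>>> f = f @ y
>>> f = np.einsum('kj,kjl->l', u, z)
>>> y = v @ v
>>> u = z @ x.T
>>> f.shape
(7,)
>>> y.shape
(3, 3)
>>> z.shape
(13, 19, 7)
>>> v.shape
(3, 3)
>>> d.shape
(13,)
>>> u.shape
(13, 19, 19)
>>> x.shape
(19, 7)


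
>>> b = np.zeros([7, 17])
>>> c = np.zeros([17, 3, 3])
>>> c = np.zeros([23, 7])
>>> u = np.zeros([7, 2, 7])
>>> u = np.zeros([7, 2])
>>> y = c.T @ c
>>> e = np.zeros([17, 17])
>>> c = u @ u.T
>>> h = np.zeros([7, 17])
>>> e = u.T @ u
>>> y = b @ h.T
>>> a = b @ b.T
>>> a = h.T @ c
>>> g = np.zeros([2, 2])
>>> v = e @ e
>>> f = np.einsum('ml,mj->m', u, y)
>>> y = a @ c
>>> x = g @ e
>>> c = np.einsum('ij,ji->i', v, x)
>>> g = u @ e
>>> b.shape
(7, 17)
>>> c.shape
(2,)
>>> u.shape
(7, 2)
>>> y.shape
(17, 7)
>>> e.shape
(2, 2)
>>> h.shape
(7, 17)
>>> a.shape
(17, 7)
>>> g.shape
(7, 2)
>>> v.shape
(2, 2)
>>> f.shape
(7,)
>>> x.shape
(2, 2)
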